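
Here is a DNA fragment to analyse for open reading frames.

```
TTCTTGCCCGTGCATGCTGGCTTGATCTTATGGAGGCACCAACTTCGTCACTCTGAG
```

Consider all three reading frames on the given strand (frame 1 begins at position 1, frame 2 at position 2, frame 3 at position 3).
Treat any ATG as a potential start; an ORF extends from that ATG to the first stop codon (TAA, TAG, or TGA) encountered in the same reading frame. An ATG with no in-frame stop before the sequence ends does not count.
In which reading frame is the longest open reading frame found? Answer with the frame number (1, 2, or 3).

Frame 1: TTC TTG CCC GTG CAT GCT GGC TTG ATC TTA TGG AGG CAC CAA CTT CGT CAC TCT GAG — no ATG→stop ORF.
Frame 2: TCT TGC CCG TGC ATG CTG GCT TGA TCT TAT GGA GGC ACC AAC TTC GTC ACT CTG — ATG at 14, stop TGA at 23 → 12 nt.
Frame 3: CTT GCC CGT GCA TGC TGG CTT GAT CTT ATG GAG GCA CCA ACT TCG TCA CTC TGA — ATG at 30, stop TGA at 54 → 27 nt.
Longest ORF is 27 nt in frame 3 (positions 30–56).

3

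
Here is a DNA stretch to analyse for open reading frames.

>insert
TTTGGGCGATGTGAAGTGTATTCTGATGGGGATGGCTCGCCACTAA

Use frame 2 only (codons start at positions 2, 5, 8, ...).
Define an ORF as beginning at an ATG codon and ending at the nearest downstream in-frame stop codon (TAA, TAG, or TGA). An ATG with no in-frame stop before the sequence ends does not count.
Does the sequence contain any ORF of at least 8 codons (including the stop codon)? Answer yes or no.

Frame 2: TTG GGC GAT GTG AAG TGT ATT CTG ATG GGG ATG GCT CGC CAC TAA — ATG at 26, stop TAA at 44 → 21 nt; ATG at 32, stop TAA at 44 → 15 nt.
Largest ORF found is 7 codons < 8, so no.

no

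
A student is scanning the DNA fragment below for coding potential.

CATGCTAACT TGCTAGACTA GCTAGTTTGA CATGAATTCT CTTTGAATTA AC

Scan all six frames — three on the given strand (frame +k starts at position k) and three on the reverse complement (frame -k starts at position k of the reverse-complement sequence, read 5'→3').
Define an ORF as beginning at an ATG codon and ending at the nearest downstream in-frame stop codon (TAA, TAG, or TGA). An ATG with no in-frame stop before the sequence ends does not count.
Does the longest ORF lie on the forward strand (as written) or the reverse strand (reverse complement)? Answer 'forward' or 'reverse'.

forward

Reverse complement (5'→3'): GTTAATTCAAAGAGAATTCATGTCAAACTAGCTAGTCTAGCAAGTTAGCATG
Frame +1: CAT GCT AAC TTG CTA GAC TAG CTA GTT TGA CAT GAA TTC TCT TTG AAT TAA — no ATG→stop ORF.
Frame +2: ATG CTA ACT TGC TAG ACT AGC TAG TTT GAC ATG AAT TCT CTT TGA ATT AAC — ATG at 2, stop TAG at 14 → 15 nt; ATG at 32, stop TGA at 44 → 15 nt.
Frame +3: TGC TAA CTT GCT AGA CTA GCT AGT TTG ACA TGA ATT CTC TTT GAA TTA — no ATG→stop ORF.
Frame -1: GTT AAT TCA AAG AGA ATT CAT GTC AAA CTA GCT AGT CTA GCA AGT TAG CAT — no ATG→stop ORF.
Frame -2: TTA ATT CAA AGA GAA TTC ATG TCA AAC TAG CTA GTC TAG CAA GTT AGC ATG — ATG at 20, stop TAG at 29 → 12 nt.
Frame -3: TAA TTC AAA GAG AAT TCA TGT CAA ACT AGC TAG TCT AGC AAG TTA GCA — no ATG→stop ORF.
Forward-strand max 15 nt; reverse-strand max 12 nt. The forward strand has the longer ORF.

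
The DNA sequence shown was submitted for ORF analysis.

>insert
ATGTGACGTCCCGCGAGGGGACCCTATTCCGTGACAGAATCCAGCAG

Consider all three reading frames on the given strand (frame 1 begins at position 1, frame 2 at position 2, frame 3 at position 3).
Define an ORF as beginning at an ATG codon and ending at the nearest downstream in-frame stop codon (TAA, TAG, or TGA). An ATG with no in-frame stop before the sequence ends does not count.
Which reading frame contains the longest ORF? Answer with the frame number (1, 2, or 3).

1

Frame 1: ATG TGA CGT CCC GCG AGG GGA CCC TAT TCC GTG ACA GAA TCC AGC — ATG at 1, stop TGA at 4 → 6 nt.
Frame 2: TGT GAC GTC CCG CGA GGG GAC CCT ATT CCG TGA CAG AAT CCA GCA — no ATG→stop ORF.
Frame 3: GTG ACG TCC CGC GAG GGG ACC CTA TTC CGT GAC AGA ATC CAG CAG — no ATG→stop ORF.
Longest ORF is 6 nt in frame 1 (positions 1–6).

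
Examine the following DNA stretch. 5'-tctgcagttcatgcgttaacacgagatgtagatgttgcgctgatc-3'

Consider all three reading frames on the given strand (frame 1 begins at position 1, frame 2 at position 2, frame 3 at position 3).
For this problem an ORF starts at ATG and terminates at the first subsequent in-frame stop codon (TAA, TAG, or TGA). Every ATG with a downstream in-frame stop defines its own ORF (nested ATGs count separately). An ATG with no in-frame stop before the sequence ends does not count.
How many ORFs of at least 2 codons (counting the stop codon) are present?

3

Frame 1: TCT GCA GTT CAT GCG TTA ACA CGA GAT GTA GAT GTT GCG CTG ATC — no ATG→stop ORF.
Frame 2: CTG CAG TTC ATG CGT TAA CAC GAG ATG TAG ATG TTG CGC TGA — ATG at 11, stop TAA at 17 → 9 nt; ATG at 26, stop TAG at 29 → 6 nt; ATG at 32, stop TGA at 41 → 12 nt.
Frame 3: TGC AGT TCA TGC GTT AAC ACG AGA TGT AGA TGT TGC GCT GAT — no ATG→stop ORF.
ORFs ≥ 2 codons: frame 2 11–19 (3 codons), frame 2 26–31 (2 codons), frame 2 32–43 (4 codons). Count = 3.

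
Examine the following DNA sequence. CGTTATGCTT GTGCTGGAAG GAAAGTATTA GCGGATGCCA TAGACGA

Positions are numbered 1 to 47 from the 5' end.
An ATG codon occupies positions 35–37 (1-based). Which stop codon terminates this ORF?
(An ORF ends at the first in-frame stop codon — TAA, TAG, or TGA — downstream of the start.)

TAG

Codons from position 35: ATG (35–37), CCA (38–40), TAG (41–43).
The first in-frame stop codon is TAG.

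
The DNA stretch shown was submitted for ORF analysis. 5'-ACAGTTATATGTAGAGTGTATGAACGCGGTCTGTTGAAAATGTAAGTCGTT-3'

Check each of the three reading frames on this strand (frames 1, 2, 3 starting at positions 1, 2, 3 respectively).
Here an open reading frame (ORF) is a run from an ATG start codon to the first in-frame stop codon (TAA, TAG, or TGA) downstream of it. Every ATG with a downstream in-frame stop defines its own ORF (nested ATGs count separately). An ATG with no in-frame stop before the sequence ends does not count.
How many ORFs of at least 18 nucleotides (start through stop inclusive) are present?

Frame 1: ACA GTT ATA TGT AGA GTG TAT GAA CGC GGT CTG TTG AAA ATG TAA GTC GTT — ATG at 40, stop TAA at 43 → 6 nt.
Frame 2: CAG TTA TAT GTA GAG TGT ATG AAC GCG GTC TGT TGA AAA TGT AAG TCG — ATG at 20, stop TGA at 35 → 18 nt.
Frame 3: AGT TAT ATG TAG AGT GTA TGA ACG CGG TCT GTT GAA AAT GTA AGT CGT — ATG at 9, stop TAG at 12 → 6 nt.
ORFs ≥ 18 nucleotides: frame 2 20–37 (18 nucleotides). Count = 1.

1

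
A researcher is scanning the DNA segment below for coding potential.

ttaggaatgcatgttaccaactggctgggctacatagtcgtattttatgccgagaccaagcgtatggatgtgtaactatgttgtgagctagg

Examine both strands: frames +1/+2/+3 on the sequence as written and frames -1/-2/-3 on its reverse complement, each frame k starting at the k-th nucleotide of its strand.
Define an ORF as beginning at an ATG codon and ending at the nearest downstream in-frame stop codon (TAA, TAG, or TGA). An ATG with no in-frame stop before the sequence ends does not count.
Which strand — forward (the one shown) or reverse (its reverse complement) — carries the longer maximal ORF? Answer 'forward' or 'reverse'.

Reverse complement (5'→3'): CCTAGCTCACAACATAGTTACACATCCATACGCTTGGTCTCGGCATAAAATACGACTATGTAGCCCAGCCAGTTGGTAACATGCATTCCTAA
Frame +1: TTA GGA ATG CAT GTT ACC AAC TGG CTG GGC TAC ATA GTC GTA TTT TAT GCC GAG ACC AAG CGT ATG GAT GTG TAA CTA TGT TGT GAG CTA — ATG at 7, stop TAA at 73 → 69 nt; ATG at 64, stop TAA at 73 → 12 nt.
Frame +2: TAG GAA TGC ATG TTA CCA ACT GGC TGG GCT ACA TAG TCG TAT TTT ATG CCG AGA CCA AGC GTA TGG ATG TGT AAC TAT GTT GTG AGC TAG — ATG at 11, stop TAG at 35 → 27 nt; ATG at 47, stop TAG at 89 → 45 nt; ATG at 68, stop TAG at 89 → 24 nt.
Frame +3: AGG AAT GCA TGT TAC CAA CTG GCT GGG CTA CAT AGT CGT ATT TTA TGC CGA GAC CAA GCG TAT GGA TGT GTA ACT ATG TTG TGA GCT AGG — ATG at 78, stop TGA at 84 → 9 nt.
Frame -1: CCT AGC TCA CAA CAT AGT TAC ACA TCC ATA CGC TTG GTC TCG GCA TAA AAT ACG ACT ATG TAG CCC AGC CAG TTG GTA ACA TGC ATT CCT — ATG at 58, stop TAG at 61 → 6 nt.
Frame -2: CTA GCT CAC AAC ATA GTT ACA CAT CCA TAC GCT TGG TCT CGG CAT AAA ATA CGA CTA TGT AGC CCA GCC AGT TGG TAA CAT GCA TTC CTA — no ATG→stop ORF.
Frame -3: TAG CTC ACA ACA TAG TTA CAC ATC CAT ACG CTT GGT CTC GGC ATA AAA TAC GAC TAT GTA GCC CAG CCA GTT GGT AAC ATG CAT TCC TAA — ATG at 81, stop TAA at 90 → 12 nt.
Forward-strand max 69 nt; reverse-strand max 12 nt. The forward strand has the longer ORF.

forward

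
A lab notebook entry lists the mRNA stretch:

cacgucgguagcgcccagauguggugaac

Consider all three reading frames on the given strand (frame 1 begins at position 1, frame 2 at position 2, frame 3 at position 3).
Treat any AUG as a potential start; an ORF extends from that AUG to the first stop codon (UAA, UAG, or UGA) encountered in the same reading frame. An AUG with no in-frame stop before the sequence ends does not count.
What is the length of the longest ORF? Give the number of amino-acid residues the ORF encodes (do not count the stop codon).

2

Frame 1: CAC GUC GGU AGC GCC CAG AUG UGG UGA — AUG at 19, stop UGA at 25 → 9 nt.
Frame 2: ACG UCG GUA GCG CCC AGA UGU GGU GAA — no AUG→stop ORF.
Frame 3: CGU CGG UAG CGC CCA GAU GUG GUG AAC — no AUG→stop ORF.
Longest: frame 1, positions 19–27, 9 nt = 3 codons = 2 aa. → 2 amino acids.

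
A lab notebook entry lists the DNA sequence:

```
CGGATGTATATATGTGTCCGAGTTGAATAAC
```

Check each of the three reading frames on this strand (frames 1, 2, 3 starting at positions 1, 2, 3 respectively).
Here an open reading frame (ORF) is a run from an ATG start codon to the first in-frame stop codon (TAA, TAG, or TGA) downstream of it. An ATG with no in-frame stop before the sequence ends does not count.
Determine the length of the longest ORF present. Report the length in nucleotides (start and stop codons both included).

27

Frame 1: CGG ATG TAT ATA TGT GTC CGA GTT GAA TAA — ATG at 4, stop TAA at 28 → 27 nt.
Frame 2: GGA TGT ATA TAT GTG TCC GAG TTG AAT AAC — no ATG→stop ORF.
Frame 3: GAT GTA TAT ATG TGT CCG AGT TGA ATA — ATG at 12, stop TGA at 24 → 15 nt.
Longest: frame 1, positions 4–30, 27 nt = 9 codons = 8 aa. → 27 nucleotides.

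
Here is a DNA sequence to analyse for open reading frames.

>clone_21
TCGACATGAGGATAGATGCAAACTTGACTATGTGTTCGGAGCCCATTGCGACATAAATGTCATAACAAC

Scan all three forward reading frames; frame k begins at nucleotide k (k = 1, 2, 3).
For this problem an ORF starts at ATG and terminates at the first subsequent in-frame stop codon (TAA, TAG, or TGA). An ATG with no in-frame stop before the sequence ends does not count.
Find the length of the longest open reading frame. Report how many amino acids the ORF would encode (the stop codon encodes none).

16

Frame 1: TCG ACA TGA GGA TAG ATG CAA ACT TGA CTA TGT GTT CGG AGC CCA TTG CGA CAT AAA TGT CAT AAC AAC — ATG at 16, stop TGA at 25 → 12 nt.
Frame 2: CGA CAT GAG GAT AGA TGC AAA CTT GAC TAT GTG TTC GGA GCC CAT TGC GAC ATA AAT GTC ATA ACA — no ATG→stop ORF.
Frame 3: GAC ATG AGG ATA GAT GCA AAC TTG ACT ATG TGT TCG GAG CCC ATT GCG ACA TAA ATG TCA TAA CAA — ATG at 6, stop TAA at 54 → 51 nt; ATG at 30, stop TAA at 54 → 27 nt; ATG at 57, stop TAA at 63 → 9 nt.
Longest: frame 3, positions 6–56, 51 nt = 17 codons = 16 aa. → 16 amino acids.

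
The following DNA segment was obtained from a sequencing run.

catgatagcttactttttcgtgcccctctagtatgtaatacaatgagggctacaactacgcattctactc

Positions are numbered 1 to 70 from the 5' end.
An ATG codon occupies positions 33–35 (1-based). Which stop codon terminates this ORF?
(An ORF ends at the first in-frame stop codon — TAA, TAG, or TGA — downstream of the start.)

TAA

Codons from position 33: ATG (33–35), TAA (36–38).
The first in-frame stop codon is TAA.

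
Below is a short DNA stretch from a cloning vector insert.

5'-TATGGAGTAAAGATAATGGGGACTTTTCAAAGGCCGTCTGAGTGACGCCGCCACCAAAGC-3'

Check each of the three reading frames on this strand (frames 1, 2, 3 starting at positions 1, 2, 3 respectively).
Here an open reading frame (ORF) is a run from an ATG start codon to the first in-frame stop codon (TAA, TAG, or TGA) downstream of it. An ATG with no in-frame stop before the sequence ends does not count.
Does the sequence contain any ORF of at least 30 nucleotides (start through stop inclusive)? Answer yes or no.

Frame 1: TAT GGA GTA AAG ATA ATG GGG ACT TTT CAA AGG CCG TCT GAG TGA CGC CGC CAC CAA AGC — ATG at 16, stop TGA at 43 → 30 nt.
Frame 2: ATG GAG TAA AGA TAA TGG GGA CTT TTC AAA GGC CGT CTG AGT GAC GCC GCC ACC AAA — ATG at 2, stop TAA at 8 → 9 nt.
Frame 3: TGG AGT AAA GAT AAT GGG GAC TTT TCA AAG GCC GTC TGA GTG ACG CCG CCA CCA AAG — no ATG→stop ORF.
Frame 1 has an ORF of 30 nucleotides (positions 16–45) ≥ 30, so yes.

yes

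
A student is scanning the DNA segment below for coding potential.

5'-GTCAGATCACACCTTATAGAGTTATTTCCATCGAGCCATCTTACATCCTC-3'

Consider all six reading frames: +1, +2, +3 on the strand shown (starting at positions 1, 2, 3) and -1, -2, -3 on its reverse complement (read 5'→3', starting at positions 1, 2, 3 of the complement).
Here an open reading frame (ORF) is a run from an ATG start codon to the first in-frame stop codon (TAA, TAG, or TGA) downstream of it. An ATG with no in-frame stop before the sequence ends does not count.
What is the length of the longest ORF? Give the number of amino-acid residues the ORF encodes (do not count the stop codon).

Reverse complement (5'→3'): GAGGATGTAAGATGGCTCGATGGAAATAACTCTATAAGGTGTGATCTGAC
Frame +1: GTC AGA TCA CAC CTT ATA GAG TTA TTT CCA TCG AGC CAT CTT ACA TCC — no ATG→stop ORF.
Frame +2: TCA GAT CAC ACC TTA TAG AGT TAT TTC CAT CGA GCC ATC TTA CAT CCT — no ATG→stop ORF.
Frame +3: CAG ATC ACA CCT TAT AGA GTT ATT TCC ATC GAG CCA TCT TAC ATC CTC — no ATG→stop ORF.
Frame -1: GAG GAT GTA AGA TGG CTC GAT GGA AAT AAC TCT ATA AGG TGT GAT CTG — no ATG→stop ORF.
Frame -2: AGG ATG TAA GAT GGC TCG ATG GAA ATA ACT CTA TAA GGT GTG ATC TGA — ATG at 5, stop TAA at 8 → 6 nt; ATG at 20, stop TAA at 35 → 18 nt.
Frame -3: GGA TGT AAG ATG GCT CGA TGG AAA TAA CTC TAT AAG GTG TGA TCT GAC — ATG at 12, stop TAA at 27 → 18 nt.
Longest: frame -2, positions 20–37, 18 nt = 6 codons = 5 aa. → 5 amino acids.

5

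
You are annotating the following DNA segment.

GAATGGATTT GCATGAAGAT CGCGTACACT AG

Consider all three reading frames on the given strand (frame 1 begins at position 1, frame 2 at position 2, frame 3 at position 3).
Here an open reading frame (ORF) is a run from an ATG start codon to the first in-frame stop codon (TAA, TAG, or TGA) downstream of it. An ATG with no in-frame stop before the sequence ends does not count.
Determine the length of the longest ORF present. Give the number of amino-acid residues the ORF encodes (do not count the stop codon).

Frame 1: GAA TGG ATT TGC ATG AAG ATC GCG TAC ACT — no ATG→stop ORF.
Frame 2: AAT GGA TTT GCA TGA AGA TCG CGT ACA CTA — no ATG→stop ORF.
Frame 3: ATG GAT TTG CAT GAA GAT CGC GTA CAC TAG — ATG at 3, stop TAG at 30 → 30 nt.
Longest: frame 3, positions 3–32, 30 nt = 10 codons = 9 aa. → 9 amino acids.

9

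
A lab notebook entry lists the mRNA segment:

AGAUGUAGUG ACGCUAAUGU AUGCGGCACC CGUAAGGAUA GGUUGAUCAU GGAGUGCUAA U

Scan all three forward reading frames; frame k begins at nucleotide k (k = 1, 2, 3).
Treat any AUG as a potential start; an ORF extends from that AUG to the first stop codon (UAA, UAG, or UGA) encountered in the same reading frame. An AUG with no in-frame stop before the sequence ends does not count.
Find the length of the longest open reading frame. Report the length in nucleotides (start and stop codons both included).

Frame 1: AGA UGU AGU GAC GCU AAU GUA UGC GGC ACC CGU AAG GAU AGG UUG AUC AUG GAG UGC UAA — AUG at 49, stop UAA at 58 → 12 nt.
Frame 2: GAU GUA GUG ACG CUA AUG UAU GCG GCA CCC GUA AGG AUA GGU UGA UCA UGG AGU GCU AAU — AUG at 17, stop UGA at 44 → 30 nt.
Frame 3: AUG UAG UGA CGC UAA UGU AUG CGG CAC CCG UAA GGA UAG GUU GAU CAU GGA GUG CUA — AUG at 3, stop UAG at 6 → 6 nt; AUG at 21, stop UAA at 33 → 15 nt.
Longest: frame 2, positions 17–46, 30 nt = 10 codons = 9 aa. → 30 nucleotides.

30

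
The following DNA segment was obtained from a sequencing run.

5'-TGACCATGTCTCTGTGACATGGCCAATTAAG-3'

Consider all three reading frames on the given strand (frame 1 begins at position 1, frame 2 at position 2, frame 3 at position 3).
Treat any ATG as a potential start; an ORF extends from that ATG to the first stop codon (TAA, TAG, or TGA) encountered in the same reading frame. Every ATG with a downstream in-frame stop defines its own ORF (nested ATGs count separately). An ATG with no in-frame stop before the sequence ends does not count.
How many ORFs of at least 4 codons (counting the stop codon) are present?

Frame 1: TGA CCA TGT CTC TGT GAC ATG GCC AAT TAA — ATG at 19, stop TAA at 28 → 12 nt.
Frame 2: GAC CAT GTC TCT GTG ACA TGG CCA ATT AAG — no ATG→stop ORF.
Frame 3: ACC ATG TCT CTG TGA CAT GGC CAA TTA — ATG at 6, stop TGA at 15 → 12 nt.
ORFs ≥ 4 codons: frame 1 19–30 (4 codons), frame 3 6–17 (4 codons). Count = 2.

2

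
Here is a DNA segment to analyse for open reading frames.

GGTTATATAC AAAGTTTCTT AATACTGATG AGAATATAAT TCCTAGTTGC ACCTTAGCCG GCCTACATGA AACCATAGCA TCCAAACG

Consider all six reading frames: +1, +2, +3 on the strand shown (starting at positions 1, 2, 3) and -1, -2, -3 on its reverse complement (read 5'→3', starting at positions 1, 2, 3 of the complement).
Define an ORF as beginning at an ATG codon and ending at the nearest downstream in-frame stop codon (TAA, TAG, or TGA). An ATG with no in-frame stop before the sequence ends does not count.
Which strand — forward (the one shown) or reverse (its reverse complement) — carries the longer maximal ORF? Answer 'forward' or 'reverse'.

Reverse complement (5'→3'): CGTTTGGATGCTATGGTTTCATGTAGGCCGGCTAAGGTGCAACTAGGAATTATATTCTCATCAGTATTAAGAAACTTTGTATATAACC
Frame +1: GGT TAT ATA CAA AGT TTC TTA ATA CTG ATG AGA ATA TAA TTC CTA GTT GCA CCT TAG CCG GCC TAC ATG AAA CCA TAG CAT CCA AAC — ATG at 28, stop TAA at 37 → 12 nt; ATG at 67, stop TAG at 76 → 12 nt.
Frame +2: GTT ATA TAC AAA GTT TCT TAA TAC TGA TGA GAA TAT AAT TCC TAG TTG CAC CTT AGC CGG CCT ACA TGA AAC CAT AGC ATC CAA ACG — no ATG→stop ORF.
Frame +3: TTA TAT ACA AAG TTT CTT AAT ACT GAT GAG AAT ATA ATT CCT AGT TGC ACC TTA GCC GGC CTA CAT GAA ACC ATA GCA TCC AAA — no ATG→stop ORF.
Frame -1: CGT TTG GAT GCT ATG GTT TCA TGT AGG CCG GCT AAG GTG CAA CTA GGA ATT ATA TTC TCA TCA GTA TTA AGA AAC TTT GTA TAT AAC — no ATG→stop ORF.
Frame -2: GTT TGG ATG CTA TGG TTT CAT GTA GGC CGG CTA AGG TGC AAC TAG GAA TTA TAT TCT CAT CAG TAT TAA GAA ACT TTG TAT ATA ACC — ATG at 8, stop TAG at 44 → 39 nt.
Frame -3: TTT GGA TGC TAT GGT TTC ATG TAG GCC GGC TAA GGT GCA ACT AGG AAT TAT ATT CTC ATC AGT ATT AAG AAA CTT TGT ATA TAA — ATG at 21, stop TAG at 24 → 6 nt.
Forward-strand max 12 nt; reverse-strand max 39 nt. The reverse strand has the longer ORF.

reverse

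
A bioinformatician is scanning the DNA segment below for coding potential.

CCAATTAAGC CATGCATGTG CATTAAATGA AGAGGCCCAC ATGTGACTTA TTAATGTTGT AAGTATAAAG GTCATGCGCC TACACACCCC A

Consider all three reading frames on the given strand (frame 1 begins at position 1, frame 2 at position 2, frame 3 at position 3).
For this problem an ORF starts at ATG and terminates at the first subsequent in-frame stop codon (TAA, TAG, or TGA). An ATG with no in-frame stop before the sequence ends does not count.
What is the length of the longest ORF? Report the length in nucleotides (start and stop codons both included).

Frame 1: CCA ATT AAG CCA TGC ATG TGC ATT AAA TGA AGA GGC CCA CAT GTG ACT TAT TAA TGT TGT AAG TAT AAA GGT CAT GCG CCT ACA CAC CCC — ATG at 16, stop TGA at 28 → 15 nt.
Frame 2: CAA TTA AGC CAT GCA TGT GCA TTA AAT GAA GAG GCC CAC ATG TGA CTT ATT AAT GTT GTA AGT ATA AAG GTC ATG CGC CTA CAC ACC CCA — ATG at 41, stop TGA at 44 → 6 nt.
Frame 3: AAT TAA GCC ATG CAT GTG CAT TAA ATG AAG AGG CCC ACA TGT GAC TTA TTA ATG TTG TAA GTA TAA AGG TCA TGC GCC TAC ACA CCC — ATG at 12, stop TAA at 24 → 15 nt; ATG at 27, stop TAA at 60 → 36 nt; ATG at 54, stop TAA at 60 → 9 nt.
Longest: frame 3, positions 27–62, 36 nt = 12 codons = 11 aa. → 36 nucleotides.

36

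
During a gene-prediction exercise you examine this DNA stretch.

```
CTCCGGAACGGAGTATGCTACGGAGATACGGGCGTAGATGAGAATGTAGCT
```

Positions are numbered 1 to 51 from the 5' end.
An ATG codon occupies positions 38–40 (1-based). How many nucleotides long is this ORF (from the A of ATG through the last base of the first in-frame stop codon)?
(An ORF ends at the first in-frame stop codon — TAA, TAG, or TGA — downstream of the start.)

Codons from position 38: ATG (38–40), AGA (41–43), ATG (44–46), TAG (47–49).
TAG is the first in-frame stop; ORF spans 38–49, 12 nucleotides.

12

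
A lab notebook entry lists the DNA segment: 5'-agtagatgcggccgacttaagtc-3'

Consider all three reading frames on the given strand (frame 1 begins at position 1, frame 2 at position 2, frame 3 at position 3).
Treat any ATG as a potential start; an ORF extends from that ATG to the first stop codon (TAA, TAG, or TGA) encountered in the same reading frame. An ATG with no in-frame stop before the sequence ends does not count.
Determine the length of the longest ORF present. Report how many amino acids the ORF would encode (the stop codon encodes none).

4

Frame 1: AGT AGA TGC GGC CGA CTT AAG — no ATG→stop ORF.
Frame 2: GTA GAT GCG GCC GAC TTA AGT — no ATG→stop ORF.
Frame 3: TAG ATG CGG CCG ACT TAA GTC — ATG at 6, stop TAA at 18 → 15 nt.
Longest: frame 3, positions 6–20, 15 nt = 5 codons = 4 aa. → 4 amino acids.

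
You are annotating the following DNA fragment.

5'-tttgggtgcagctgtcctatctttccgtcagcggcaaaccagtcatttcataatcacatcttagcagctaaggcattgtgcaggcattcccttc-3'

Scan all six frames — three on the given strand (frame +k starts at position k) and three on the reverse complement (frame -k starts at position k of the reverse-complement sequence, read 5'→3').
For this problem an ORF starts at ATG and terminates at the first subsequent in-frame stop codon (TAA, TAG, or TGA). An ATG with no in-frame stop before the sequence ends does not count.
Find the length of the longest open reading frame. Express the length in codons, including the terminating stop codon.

Reverse complement (5'→3'): GAAGGGAATGCCTGCACAATGCCTTAGCTGCTAAGATGTGATTATGAAATGACTGGTTTGCCGCTGACGGAAAGATAGGACAGCTGCACCCAAA
Frame +1: TTT GGG TGC AGC TGT CCT ATC TTT CCG TCA GCG GCA AAC CAG TCA TTT CAT AAT CAC ATC TTA GCA GCT AAG GCA TTG TGC AGG CAT TCC CTT — no ATG→stop ORF.
Frame +2: TTG GGT GCA GCT GTC CTA TCT TTC CGT CAG CGG CAA ACC AGT CAT TTC ATA ATC ACA TCT TAG CAG CTA AGG CAT TGT GCA GGC ATT CCC TTC — no ATG→stop ORF.
Frame +3: TGG GTG CAG CTG TCC TAT CTT TCC GTC AGC GGC AAA CCA GTC ATT TCA TAA TCA CAT CTT AGC AGC TAA GGC ATT GTG CAG GCA TTC CCT — no ATG→stop ORF.
Frame -1: GAA GGG AAT GCC TGC ACA ATG CCT TAG CTG CTA AGA TGT GAT TAT GAA ATG ACT GGT TTG CCG CTG ACG GAA AGA TAG GAC AGC TGC ACC CAA — ATG at 19, stop TAG at 25 → 9 nt; ATG at 49, stop TAG at 76 → 30 nt.
Frame -2: AAG GGA ATG CCT GCA CAA TGC CTT AGC TGC TAA GAT GTG ATT ATG AAA TGA CTG GTT TGC CGC TGA CGG AAA GAT AGG ACA GCT GCA CCC AAA — ATG at 8, stop TAA at 32 → 27 nt; ATG at 44, stop TGA at 50 → 9 nt.
Frame -3: AGG GAA TGC CTG CAC AAT GCC TTA GCT GCT AAG ATG TGA TTA TGA AAT GAC TGG TTT GCC GCT GAC GGA AAG ATA GGA CAG CTG CAC CCA — ATG at 36, stop TGA at 39 → 6 nt.
Longest: frame -1, positions 49–78, 30 nt = 10 codons = 9 aa. → 10 codons.

10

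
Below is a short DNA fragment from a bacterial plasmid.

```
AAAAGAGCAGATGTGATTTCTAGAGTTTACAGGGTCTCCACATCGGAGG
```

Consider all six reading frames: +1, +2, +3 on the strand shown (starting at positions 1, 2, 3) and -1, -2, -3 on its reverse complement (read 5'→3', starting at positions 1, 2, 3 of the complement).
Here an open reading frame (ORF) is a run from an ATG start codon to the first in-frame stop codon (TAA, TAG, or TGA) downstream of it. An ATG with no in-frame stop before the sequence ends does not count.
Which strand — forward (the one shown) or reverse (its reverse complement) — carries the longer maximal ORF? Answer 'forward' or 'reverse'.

reverse

Reverse complement (5'→3'): CCTCCGATGTGGAGACCCTGTAAACTCTAGAAATCACATCTGCTCTTTT
Frame +1: AAA AGA GCA GAT GTG ATT TCT AGA GTT TAC AGG GTC TCC ACA TCG GAG — no ATG→stop ORF.
Frame +2: AAA GAG CAG ATG TGA TTT CTA GAG TTT ACA GGG TCT CCA CAT CGG AGG — ATG at 11, stop TGA at 14 → 6 nt.
Frame +3: AAG AGC AGA TGT GAT TTC TAG AGT TTA CAG GGT CTC CAC ATC GGA — no ATG→stop ORF.
Frame -1: CCT CCG ATG TGG AGA CCC TGT AAA CTC TAG AAA TCA CAT CTG CTC TTT — ATG at 7, stop TAG at 28 → 24 nt.
Frame -2: CTC CGA TGT GGA GAC CCT GTA AAC TCT AGA AAT CAC ATC TGC TCT TTT — no ATG→stop ORF.
Frame -3: TCC GAT GTG GAG ACC CTG TAA ACT CTA GAA ATC ACA TCT GCT CTT — no ATG→stop ORF.
Forward-strand max 6 nt; reverse-strand max 24 nt. The reverse strand has the longer ORF.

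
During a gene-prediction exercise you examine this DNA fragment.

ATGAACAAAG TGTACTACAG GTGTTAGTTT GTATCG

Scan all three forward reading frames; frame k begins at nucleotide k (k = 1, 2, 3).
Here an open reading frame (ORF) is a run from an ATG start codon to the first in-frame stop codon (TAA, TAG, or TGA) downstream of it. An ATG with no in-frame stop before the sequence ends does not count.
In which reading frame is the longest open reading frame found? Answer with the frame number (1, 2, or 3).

Frame 1: ATG AAC AAA GTG TAC TAC AGG TGT TAG TTT GTA TCG — ATG at 1, stop TAG at 25 → 27 nt.
Frame 2: TGA ACA AAG TGT ACT ACA GGT GTT AGT TTG TAT — no ATG→stop ORF.
Frame 3: GAA CAA AGT GTA CTA CAG GTG TTA GTT TGT ATC — no ATG→stop ORF.
Longest ORF is 27 nt in frame 1 (positions 1–27).

1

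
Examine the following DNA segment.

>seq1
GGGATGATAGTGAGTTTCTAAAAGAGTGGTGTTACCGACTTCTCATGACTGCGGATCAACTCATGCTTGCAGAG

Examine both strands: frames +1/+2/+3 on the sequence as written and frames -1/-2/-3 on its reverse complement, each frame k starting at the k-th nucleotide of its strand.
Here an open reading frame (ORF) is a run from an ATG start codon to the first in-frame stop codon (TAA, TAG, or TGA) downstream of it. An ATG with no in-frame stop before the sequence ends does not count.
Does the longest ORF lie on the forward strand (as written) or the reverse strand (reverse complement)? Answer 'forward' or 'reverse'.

Reverse complement (5'→3'): CTCTGCAAGCATGAGTTGATCCGCAGTCATGAGAAGTCGGTAACACCACTCTTTTAGAAACTCACTATCATCCC
Frame +1: GGG ATG ATA GTG AGT TTC TAA AAG AGT GGT GTT ACC GAC TTC TCA TGA CTG CGG ATC AAC TCA TGC TTG CAG — ATG at 4, stop TAA at 19 → 18 nt.
Frame +2: GGA TGA TAG TGA GTT TCT AAA AGA GTG GTG TTA CCG ACT TCT CAT GAC TGC GGA TCA ACT CAT GCT TGC AGA — no ATG→stop ORF.
Frame +3: GAT GAT AGT GAG TTT CTA AAA GAG TGG TGT TAC CGA CTT CTC ATG ACT GCG GAT CAA CTC ATG CTT GCA GAG — no ATG→stop ORF.
Frame -1: CTC TGC AAG CAT GAG TTG ATC CGC AGT CAT GAG AAG TCG GTA ACA CCA CTC TTT TAG AAA CTC ACT ATC ATC — no ATG→stop ORF.
Frame -2: TCT GCA AGC ATG AGT TGA TCC GCA GTC ATG AGA AGT CGG TAA CAC CAC TCT TTT AGA AAC TCA CTA TCA TCC — ATG at 11, stop TGA at 17 → 9 nt; ATG at 29, stop TAA at 41 → 15 nt.
Frame -3: CTG CAA GCA TGA GTT GAT CCG CAG TCA TGA GAA GTC GGT AAC ACC ACT CTT TTA GAA ACT CAC TAT CAT CCC — no ATG→stop ORF.
Forward-strand max 18 nt; reverse-strand max 15 nt. The forward strand has the longer ORF.

forward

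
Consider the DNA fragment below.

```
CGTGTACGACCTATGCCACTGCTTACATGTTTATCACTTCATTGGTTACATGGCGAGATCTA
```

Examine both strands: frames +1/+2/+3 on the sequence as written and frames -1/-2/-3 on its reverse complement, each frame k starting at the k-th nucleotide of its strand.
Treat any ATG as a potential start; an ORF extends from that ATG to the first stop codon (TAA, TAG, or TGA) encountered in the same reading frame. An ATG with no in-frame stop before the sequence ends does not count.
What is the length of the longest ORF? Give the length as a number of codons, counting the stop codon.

3

Reverse complement (5'→3'): TAGATCTCGCCATGTAACCAATGAAGTGATAAACATGTAAGCAGTGGCATAGGTCGTACACG
Frame +1: CGT GTA CGA CCT ATG CCA CTG CTT ACA TGT TTA TCA CTT CAT TGG TTA CAT GGC GAG ATC — no ATG→stop ORF.
Frame +2: GTG TAC GAC CTA TGC CAC TGC TTA CAT GTT TAT CAC TTC ATT GGT TAC ATG GCG AGA TCT — no ATG→stop ORF.
Frame +3: TGT ACG ACC TAT GCC ACT GCT TAC ATG TTT ATC ACT TCA TTG GTT ACA TGG CGA GAT CTA — no ATG→stop ORF.
Frame -1: TAG ATC TCG CCA TGT AAC CAA TGA AGT GAT AAA CAT GTA AGC AGT GGC ATA GGT CGT ACA — no ATG→stop ORF.
Frame -2: AGA TCT CGC CAT GTA ACC AAT GAA GTG ATA AAC ATG TAA GCA GTG GCA TAG GTC GTA CAC — ATG at 35, stop TAA at 38 → 6 nt.
Frame -3: GAT CTC GCC ATG TAA CCA ATG AAG TGA TAA ACA TGT AAG CAG TGG CAT AGG TCG TAC ACG — ATG at 12, stop TAA at 15 → 6 nt; ATG at 21, stop TGA at 27 → 9 nt.
Longest: frame -3, positions 21–29, 9 nt = 3 codons = 2 aa. → 3 codons.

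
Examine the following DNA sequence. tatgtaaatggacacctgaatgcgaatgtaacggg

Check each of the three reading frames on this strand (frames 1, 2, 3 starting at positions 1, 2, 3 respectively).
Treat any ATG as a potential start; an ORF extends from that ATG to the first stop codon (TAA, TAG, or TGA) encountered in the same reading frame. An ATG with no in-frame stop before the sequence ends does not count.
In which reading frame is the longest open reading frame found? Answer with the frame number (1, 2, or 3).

Frame 1: TAT GTA AAT GGA CAC CTG AAT GCG AAT GTA ACG — no ATG→stop ORF.
Frame 2: ATG TAA ATG GAC ACC TGA ATG CGA ATG TAA CGG — ATG at 2, stop TAA at 5 → 6 nt; ATG at 8, stop TGA at 17 → 12 nt; ATG at 20, stop TAA at 29 → 12 nt; ATG at 26, stop TAA at 29 → 6 nt.
Frame 3: TGT AAA TGG ACA CCT GAA TGC GAA TGT AAC GGG — no ATG→stop ORF.
Longest ORF is 12 nt in frame 2 (positions 8–19).

2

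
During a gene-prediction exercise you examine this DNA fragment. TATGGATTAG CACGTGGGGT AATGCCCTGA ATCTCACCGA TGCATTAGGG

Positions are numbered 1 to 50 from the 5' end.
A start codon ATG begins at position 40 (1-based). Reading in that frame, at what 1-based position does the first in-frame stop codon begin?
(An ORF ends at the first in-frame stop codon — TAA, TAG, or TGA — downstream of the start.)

Codons from position 40: ATG (40–42), CAT (43–45), TAG (46–48).
TAG is a stop codon; it begins at position 46.

46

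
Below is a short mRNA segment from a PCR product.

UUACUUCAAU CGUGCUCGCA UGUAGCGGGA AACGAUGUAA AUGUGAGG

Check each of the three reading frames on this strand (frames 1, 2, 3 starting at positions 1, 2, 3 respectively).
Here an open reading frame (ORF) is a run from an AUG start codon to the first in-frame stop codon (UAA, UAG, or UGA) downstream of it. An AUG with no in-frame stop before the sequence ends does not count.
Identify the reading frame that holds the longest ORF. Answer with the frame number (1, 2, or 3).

2

Frame 1: UUA CUU CAA UCG UGC UCG CAU GUA GCG GGA AAC GAU GUA AAU GUG AGG — no AUG→stop ORF.
Frame 2: UAC UUC AAU CGU GCU CGC AUG UAG CGG GAA ACG AUG UAA AUG UGA — AUG at 20, stop UAG at 23 → 6 nt; AUG at 35, stop UAA at 38 → 6 nt; AUG at 41, stop UGA at 44 → 6 nt.
Frame 3: ACU UCA AUC GUG CUC GCA UGU AGC GGG AAA CGA UGU AAA UGU GAG — no AUG→stop ORF.
Longest ORF is 6 nt in frame 2 (positions 20–25).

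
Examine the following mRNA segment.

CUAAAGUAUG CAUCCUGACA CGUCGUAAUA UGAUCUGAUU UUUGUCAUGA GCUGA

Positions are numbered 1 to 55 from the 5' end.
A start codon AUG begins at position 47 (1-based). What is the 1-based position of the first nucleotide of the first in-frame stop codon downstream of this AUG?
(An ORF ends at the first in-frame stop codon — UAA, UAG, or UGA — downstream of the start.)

Codons from position 47: AUG (47–49), AGC (50–52), UGA (53–55).
UGA is a stop codon; it begins at position 53.

53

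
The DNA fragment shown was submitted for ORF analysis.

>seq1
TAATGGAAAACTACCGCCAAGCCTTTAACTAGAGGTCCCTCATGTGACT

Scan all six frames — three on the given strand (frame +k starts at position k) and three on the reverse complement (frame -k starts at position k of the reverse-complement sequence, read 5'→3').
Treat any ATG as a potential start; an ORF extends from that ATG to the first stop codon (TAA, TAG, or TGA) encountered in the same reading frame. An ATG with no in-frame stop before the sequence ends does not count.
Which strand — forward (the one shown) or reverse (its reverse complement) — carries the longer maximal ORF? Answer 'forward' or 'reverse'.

forward

Reverse complement (5'→3'): AGTCACATGAGGGACCTCTAGTTAAAGGCTTGGCGGTAGTTTTCCATTA
Frame +1: TAA TGG AAA ACT ACC GCC AAG CCT TTA ACT AGA GGT CCC TCA TGT GAC — no ATG→stop ORF.
Frame +2: AAT GGA AAA CTA CCG CCA AGC CTT TAA CTA GAG GTC CCT CAT GTG ACT — no ATG→stop ORF.
Frame +3: ATG GAA AAC TAC CGC CAA GCC TTT AAC TAG AGG TCC CTC ATG TGA — ATG at 3, stop TAG at 30 → 30 nt; ATG at 42, stop TGA at 45 → 6 nt.
Frame -1: AGT CAC ATG AGG GAC CTC TAG TTA AAG GCT TGG CGG TAG TTT TCC ATT — ATG at 7, stop TAG at 19 → 15 nt.
Frame -2: GTC ACA TGA GGG ACC TCT AGT TAA AGG CTT GGC GGT AGT TTT CCA TTA — no ATG→stop ORF.
Frame -3: TCA CAT GAG GGA CCT CTA GTT AAA GGC TTG GCG GTA GTT TTC CAT — no ATG→stop ORF.
Forward-strand max 30 nt; reverse-strand max 15 nt. The forward strand has the longer ORF.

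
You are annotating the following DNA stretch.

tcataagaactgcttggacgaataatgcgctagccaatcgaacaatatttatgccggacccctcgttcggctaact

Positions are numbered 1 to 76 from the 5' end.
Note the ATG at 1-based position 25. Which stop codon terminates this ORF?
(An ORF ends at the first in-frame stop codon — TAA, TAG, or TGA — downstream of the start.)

Codons from position 25: ATG (25–27), CGC (28–30), TAG (31–33).
The first in-frame stop codon is TAG.

TAG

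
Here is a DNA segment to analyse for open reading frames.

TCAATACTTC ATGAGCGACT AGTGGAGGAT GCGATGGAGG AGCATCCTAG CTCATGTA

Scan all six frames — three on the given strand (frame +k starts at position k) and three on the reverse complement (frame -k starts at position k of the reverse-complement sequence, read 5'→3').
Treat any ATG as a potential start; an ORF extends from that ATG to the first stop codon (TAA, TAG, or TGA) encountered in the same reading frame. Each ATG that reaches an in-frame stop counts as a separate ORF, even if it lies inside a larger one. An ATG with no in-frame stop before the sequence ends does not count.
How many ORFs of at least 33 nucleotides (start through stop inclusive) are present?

0

Reverse complement (5'→3'): TACATGAGCTAGGATGCTCCTCCATCGCATCCTCCACTAGTCGCTCATGAAGTATTGA
Frame +1: TCA ATA CTT CAT GAG CGA CTA GTG GAG GAT GCG ATG GAG GAG CAT CCT AGC TCA TGT — no ATG→stop ORF.
Frame +2: CAA TAC TTC ATG AGC GAC TAG TGG AGG ATG CGA TGG AGG AGC ATC CTA GCT CAT GTA — ATG at 11, stop TAG at 20 → 12 nt.
Frame +3: AAT ACT TCA TGA GCG ACT AGT GGA GGA TGC GAT GGA GGA GCA TCC TAG CTC ATG — no ATG→stop ORF.
Frame -1: TAC ATG AGC TAG GAT GCT CCT CCA TCG CAT CCT CCA CTA GTC GCT CAT GAA GTA TTG — ATG at 4, stop TAG at 10 → 9 nt.
Frame -2: ACA TGA GCT AGG ATG CTC CTC CAT CGC ATC CTC CAC TAG TCG CTC ATG AAG TAT TGA — ATG at 14, stop TAG at 38 → 27 nt; ATG at 47, stop TGA at 56 → 12 nt.
Frame -3: CAT GAG CTA GGA TGC TCC TCC ATC GCA TCC TCC ACT AGT CGC TCA TGA AGT ATT — no ATG→stop ORF.
No ORF reaches 33 nucleotides. Count = 0.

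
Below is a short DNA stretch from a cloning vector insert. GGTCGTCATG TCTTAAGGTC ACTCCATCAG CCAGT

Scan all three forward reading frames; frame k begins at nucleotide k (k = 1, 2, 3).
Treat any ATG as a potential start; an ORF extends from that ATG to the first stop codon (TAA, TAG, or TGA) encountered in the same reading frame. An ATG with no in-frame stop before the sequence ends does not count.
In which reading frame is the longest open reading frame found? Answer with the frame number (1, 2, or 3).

2

Frame 1: GGT CGT CAT GTC TTA AGG TCA CTC CAT CAG CCA — no ATG→stop ORF.
Frame 2: GTC GTC ATG TCT TAA GGT CAC TCC ATC AGC CAG — ATG at 8, stop TAA at 14 → 9 nt.
Frame 3: TCG TCA TGT CTT AAG GTC ACT CCA TCA GCC AGT — no ATG→stop ORF.
Longest ORF is 9 nt in frame 2 (positions 8–16).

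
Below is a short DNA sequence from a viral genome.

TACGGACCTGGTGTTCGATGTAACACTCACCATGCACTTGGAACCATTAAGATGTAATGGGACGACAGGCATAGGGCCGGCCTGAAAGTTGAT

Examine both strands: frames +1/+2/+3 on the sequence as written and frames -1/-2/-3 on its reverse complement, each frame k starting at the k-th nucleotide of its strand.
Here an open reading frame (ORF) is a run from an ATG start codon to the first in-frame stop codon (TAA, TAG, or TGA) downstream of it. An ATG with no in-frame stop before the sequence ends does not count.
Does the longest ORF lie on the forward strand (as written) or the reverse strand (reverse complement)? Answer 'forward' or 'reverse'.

forward

Reverse complement (5'→3'): ATCAACTTTCAGGCCGGCCCTATGCCTGTCGTCCCATTACATCTTAATGGTTCCAAGTGCATGGTGAGTGTTACATCGAACACCAGGTCCGTA
Frame +1: TAC GGA CCT GGT GTT CGA TGT AAC ACT CAC CAT GCA CTT GGA ACC ATT AAG ATG TAA TGG GAC GAC AGG CAT AGG GCC GGC CTG AAA GTT GAT — ATG at 52, stop TAA at 55 → 6 nt.
Frame +2: ACG GAC CTG GTG TTC GAT GTA ACA CTC ACC ATG CAC TTG GAA CCA TTA AGA TGT AAT GGG ACG ACA GGC ATA GGG CCG GCC TGA AAG TTG — ATG at 32, stop TGA at 83 → 54 nt.
Frame +3: CGG ACC TGG TGT TCG ATG TAA CAC TCA CCA TGC ACT TGG AAC CAT TAA GAT GTA ATG GGA CGA CAG GCA TAG GGC CGG CCT GAA AGT TGA — ATG at 18, stop TAA at 21 → 6 nt; ATG at 57, stop TAG at 72 → 18 nt.
Frame -1: ATC AAC TTT CAG GCC GGC CCT ATG CCT GTC GTC CCA TTA CAT CTT AAT GGT TCC AAG TGC ATG GTG AGT GTT ACA TCG AAC ACC AGG TCC GTA — no ATG→stop ORF.
Frame -2: TCA ACT TTC AGG CCG GCC CTA TGC CTG TCG TCC CAT TAC ATC TTA ATG GTT CCA AGT GCA TGG TGA GTG TTA CAT CGA ACA CCA GGT CCG — ATG at 47, stop TGA at 65 → 21 nt.
Frame -3: CAA CTT TCA GGC CGG CCC TAT GCC TGT CGT CCC ATT ACA TCT TAA TGG TTC CAA GTG CAT GGT GAG TGT TAC ATC GAA CAC CAG GTC CGT — no ATG→stop ORF.
Forward-strand max 54 nt; reverse-strand max 21 nt. The forward strand has the longer ORF.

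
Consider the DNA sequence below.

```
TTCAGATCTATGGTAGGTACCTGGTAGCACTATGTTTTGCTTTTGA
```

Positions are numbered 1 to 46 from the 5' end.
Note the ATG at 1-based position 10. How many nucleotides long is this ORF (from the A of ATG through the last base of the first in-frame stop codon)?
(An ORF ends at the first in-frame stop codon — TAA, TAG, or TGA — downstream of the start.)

18

Codons from position 10: ATG (10–12), GTA (13–15), GGT (16–18), ACC (19–21), TGG (22–24), TAG (25–27).
TAG is the first in-frame stop; ORF spans 10–27, 18 nucleotides.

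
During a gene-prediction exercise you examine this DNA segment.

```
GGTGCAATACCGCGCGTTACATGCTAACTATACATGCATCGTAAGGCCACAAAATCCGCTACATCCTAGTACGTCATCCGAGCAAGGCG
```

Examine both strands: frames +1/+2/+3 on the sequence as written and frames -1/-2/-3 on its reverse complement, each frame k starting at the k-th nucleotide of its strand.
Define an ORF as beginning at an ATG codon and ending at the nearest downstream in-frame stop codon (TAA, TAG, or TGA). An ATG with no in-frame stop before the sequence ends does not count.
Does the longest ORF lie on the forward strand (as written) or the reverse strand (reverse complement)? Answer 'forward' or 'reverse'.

forward

Reverse complement (5'→3'): CGCCTTGCTCGGATGACGTACTAGGATGTAGCGGATTTTGTGGCCTTACGATGCATGTATAGTTAGCATGTAACGCGCGGTATTGCACC
Frame +1: GGT GCA ATA CCG CGC GTT ACA TGC TAA CTA TAC ATG CAT CGT AAG GCC ACA AAA TCC GCT ACA TCC TAG TAC GTC ATC CGA GCA AGG — ATG at 34, stop TAG at 67 → 36 nt.
Frame +2: GTG CAA TAC CGC GCG TTA CAT GCT AAC TAT ACA TGC ATC GTA AGG CCA CAA AAT CCG CTA CAT CCT AGT ACG TCA TCC GAG CAA GGC — no ATG→stop ORF.
Frame +3: TGC AAT ACC GCG CGT TAC ATG CTA ACT ATA CAT GCA TCG TAA GGC CAC AAA ATC CGC TAC ATC CTA GTA CGT CAT CCG AGC AAG GCG — ATG at 21, stop TAA at 42 → 24 nt.
Frame -1: CGC CTT GCT CGG ATG ACG TAC TAG GAT GTA GCG GAT TTT GTG GCC TTA CGA TGC ATG TAT AGT TAG CAT GTA ACG CGC GGT ATT GCA — ATG at 13, stop TAG at 22 → 12 nt; ATG at 55, stop TAG at 64 → 12 nt.
Frame -2: GCC TTG CTC GGA TGA CGT ACT AGG ATG TAG CGG ATT TTG TGG CCT TAC GAT GCA TGT ATA GTT AGC ATG TAA CGC GCG GTA TTG CAC — ATG at 26, stop TAG at 29 → 6 nt; ATG at 68, stop TAA at 71 → 6 nt.
Frame -3: CCT TGC TCG GAT GAC GTA CTA GGA TGT AGC GGA TTT TGT GGC CTT ACG ATG CAT GTA TAG TTA GCA TGT AAC GCG CGG TAT TGC ACC — ATG at 51, stop TAG at 60 → 12 nt.
Forward-strand max 36 nt; reverse-strand max 12 nt. The forward strand has the longer ORF.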